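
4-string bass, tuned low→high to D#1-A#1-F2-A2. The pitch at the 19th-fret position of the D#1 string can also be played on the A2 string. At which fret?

1

D#1 at fret 19 is D#1 + 19 semitones = A#2.
The open A2 string is 18 semitones above the open D#1, so the same pitch on the A2 string lies at fret 19 − 18 = 1.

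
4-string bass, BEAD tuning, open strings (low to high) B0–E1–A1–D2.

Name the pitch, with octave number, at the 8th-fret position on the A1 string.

F2

Each fret is one semitone, so A1 + 8 = F2.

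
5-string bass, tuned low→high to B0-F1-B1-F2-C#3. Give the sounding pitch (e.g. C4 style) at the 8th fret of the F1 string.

C#2

Each fret is one semitone, so F1 + 8 = C#2.
(Equivalently spelled Db2.)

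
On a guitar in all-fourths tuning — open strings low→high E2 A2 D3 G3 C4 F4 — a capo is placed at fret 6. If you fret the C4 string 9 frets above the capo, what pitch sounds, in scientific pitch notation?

The capo raises the open C4 by 6 semitones to F#4; fretting 9 more gives C4 + 6 + 9 = C4 + 15 semitones = D#5.
(Also written Eb.)

D#5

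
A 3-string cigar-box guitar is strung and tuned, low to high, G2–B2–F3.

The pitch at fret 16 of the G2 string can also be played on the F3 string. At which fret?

6

Fret 16 on G2 is MIDI 43 + 16 = 59 (B3). On the F3 string (open MIDI 53), that pitch is 59 − 53 = fret 6.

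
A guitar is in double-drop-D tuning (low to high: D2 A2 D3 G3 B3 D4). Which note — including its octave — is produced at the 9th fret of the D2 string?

D2 is MIDI 38. Adding 9 gives 47, which is B2.

B2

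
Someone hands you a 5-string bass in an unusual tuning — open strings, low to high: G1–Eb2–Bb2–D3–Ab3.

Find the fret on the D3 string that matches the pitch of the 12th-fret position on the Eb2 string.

1

Fret 12 on Eb2 is MIDI 39 + 12 = 51 (Eb3). On the D3 string (open MIDI 50), that pitch is 51 − 50 = fret 1.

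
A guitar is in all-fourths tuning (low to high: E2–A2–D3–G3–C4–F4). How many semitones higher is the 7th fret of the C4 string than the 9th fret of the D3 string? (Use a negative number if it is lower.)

C4 at fret 7 → G4 (MIDI 67); D3 at fret 9 → B3 (MIDI 59).
67 − 59 = 8, so the two pitches are 8 semitones apart.

8 semitones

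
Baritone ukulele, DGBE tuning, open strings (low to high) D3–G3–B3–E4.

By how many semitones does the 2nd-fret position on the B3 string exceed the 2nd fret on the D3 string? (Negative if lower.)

B3 at fret 2 → C#4 (MIDI 61); D3 at fret 2 → E3 (MIDI 52).
61 − 52 = 9, so the two pitches are 9 semitones apart.

9 semitones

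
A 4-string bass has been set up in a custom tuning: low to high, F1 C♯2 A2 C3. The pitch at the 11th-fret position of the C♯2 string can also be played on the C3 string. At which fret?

C♯2 at fret 11 is C♯2 + 11 semitones = C3.
The open C3 string is 11 semitones above the open C♯2, so the same pitch on the C3 string lies at fret 11 − 11 = 0.

0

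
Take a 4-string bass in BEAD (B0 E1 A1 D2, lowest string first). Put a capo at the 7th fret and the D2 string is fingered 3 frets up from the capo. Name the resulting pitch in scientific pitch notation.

The capo raises the open D2 by 7 semitones to A2; fretting 3 more gives D2 + 7 + 3 = D2 + 10 semitones = C3.

C3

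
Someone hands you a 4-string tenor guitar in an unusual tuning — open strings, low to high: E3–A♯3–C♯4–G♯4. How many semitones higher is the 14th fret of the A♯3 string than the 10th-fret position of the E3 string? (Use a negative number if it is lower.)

10 semitones

A♯3 at fret 14 → C5 (MIDI 72); E3 at fret 10 → D4 (MIDI 62).
72 − 62 = 10, so the two pitches are 10 semitones apart.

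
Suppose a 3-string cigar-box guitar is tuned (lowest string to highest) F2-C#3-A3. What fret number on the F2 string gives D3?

9

D3 is 9 semitones above the open F2 (F–F#–G–G#–A–A#–B–C–C#–D), so it sits at fret 9.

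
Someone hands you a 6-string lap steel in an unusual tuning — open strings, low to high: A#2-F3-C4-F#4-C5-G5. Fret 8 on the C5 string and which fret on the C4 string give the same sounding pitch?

20

Fret 8 on C5 is MIDI 72 + 8 = 80 (G#5). On the C4 string (open MIDI 60), that pitch is 80 − 60 = fret 20.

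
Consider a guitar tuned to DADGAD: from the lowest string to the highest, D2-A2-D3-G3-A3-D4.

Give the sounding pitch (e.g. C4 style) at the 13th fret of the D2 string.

D♯3

Each fret is one semitone, so D2 + 13 = D♯3.
(Equivalently spelled E♭3.)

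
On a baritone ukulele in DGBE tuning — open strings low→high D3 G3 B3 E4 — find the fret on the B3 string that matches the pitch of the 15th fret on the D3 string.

D3 at fret 15 is D3 + 15 semitones = F4.
The open B3 string is 9 semitones above the open D3, so the same pitch on the B3 string lies at fret 15 − 9 = 6.

6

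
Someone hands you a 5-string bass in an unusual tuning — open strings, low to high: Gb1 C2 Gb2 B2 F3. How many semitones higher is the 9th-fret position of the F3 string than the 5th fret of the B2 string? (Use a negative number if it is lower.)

10 semitones

F3 at fret 9 → D4 (MIDI 62); B2 at fret 5 → E3 (MIDI 52).
62 − 52 = 10, so the two pitches are 10 semitones apart.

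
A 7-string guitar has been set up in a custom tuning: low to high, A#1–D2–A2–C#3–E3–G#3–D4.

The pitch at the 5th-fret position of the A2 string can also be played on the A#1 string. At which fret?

A2 at fret 5 is A2 + 5 semitones = D3.
The open A#1 string is 11 semitones below the open A2, so the same pitch on the A#1 string lies at fret 5 + 11 = 16.

16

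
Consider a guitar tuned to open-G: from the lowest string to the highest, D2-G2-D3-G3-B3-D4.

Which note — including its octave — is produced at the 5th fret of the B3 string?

E4

Each fret is one semitone, so B3 + 5 = E4.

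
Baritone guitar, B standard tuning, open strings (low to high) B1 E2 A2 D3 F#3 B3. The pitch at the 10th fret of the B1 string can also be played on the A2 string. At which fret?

Fret 10 on B1 is MIDI 35 + 10 = 45 (A2). On the A2 string (open MIDI 45), that pitch is 45 − 45 = fret 0.

0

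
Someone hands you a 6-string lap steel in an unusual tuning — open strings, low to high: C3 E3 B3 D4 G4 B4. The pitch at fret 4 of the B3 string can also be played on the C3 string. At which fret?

15

Fret 4 on B3 is MIDI 59 + 4 = 63 (D#4). On the C3 string (open MIDI 48), that pitch is 63 − 48 = fret 15.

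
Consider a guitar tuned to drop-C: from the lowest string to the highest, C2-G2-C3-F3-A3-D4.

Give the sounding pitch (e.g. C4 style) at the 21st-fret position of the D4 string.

Each fret is one semitone, so D4 + 21 = B5.

B5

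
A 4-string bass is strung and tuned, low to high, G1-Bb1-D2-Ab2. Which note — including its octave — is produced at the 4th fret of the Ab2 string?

C3

Each fret is one semitone, so Ab2 + 4 = C3.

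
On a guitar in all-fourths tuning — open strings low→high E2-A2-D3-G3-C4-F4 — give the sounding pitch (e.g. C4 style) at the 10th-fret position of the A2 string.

G3

Each fret is one semitone, so A2 + 10 = G3.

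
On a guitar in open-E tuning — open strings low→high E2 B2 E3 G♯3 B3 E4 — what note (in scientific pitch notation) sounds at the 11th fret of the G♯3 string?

G4

G♯3 is MIDI 56. Adding 11 gives 67, which is G4.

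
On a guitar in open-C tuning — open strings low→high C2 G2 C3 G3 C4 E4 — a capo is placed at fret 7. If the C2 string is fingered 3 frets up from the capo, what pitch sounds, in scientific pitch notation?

A#2

The capo raises the open C2 by 7 semitones to G2; fretting 3 more gives C2 + 7 + 3 = C2 + 10 semitones = A#2.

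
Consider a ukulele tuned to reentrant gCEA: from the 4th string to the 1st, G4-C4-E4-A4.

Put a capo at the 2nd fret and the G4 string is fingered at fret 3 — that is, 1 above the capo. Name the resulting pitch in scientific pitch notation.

The capo raises the open G4 by 2 semitones to A4; fretting 1 more gives G4 + 2 + 1 = G4 + 3 semitones = A#4.

A#4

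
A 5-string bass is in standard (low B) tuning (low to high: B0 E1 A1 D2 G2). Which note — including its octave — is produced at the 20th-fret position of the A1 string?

F3

The open A1 string plus 20 semitones: A–A#–B–C–…–D#–E–F.
The walk passes from B into C 2 times, so the octave number goes from 1 to 3.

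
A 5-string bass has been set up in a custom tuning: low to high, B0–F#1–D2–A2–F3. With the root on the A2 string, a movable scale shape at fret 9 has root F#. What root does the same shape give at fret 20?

F

Moving from fret 9 to fret 20 shifts the root by 11 semitones.
F# up 11 semitones is F.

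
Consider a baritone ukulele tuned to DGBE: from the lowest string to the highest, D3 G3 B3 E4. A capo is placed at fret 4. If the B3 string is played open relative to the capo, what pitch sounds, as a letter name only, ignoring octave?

The capo raises the open B3 by 4 semitones to D#4; fretting 0 more gives B3 + 4 + 0 = B3 + 4 semitones, landing on D#.

D#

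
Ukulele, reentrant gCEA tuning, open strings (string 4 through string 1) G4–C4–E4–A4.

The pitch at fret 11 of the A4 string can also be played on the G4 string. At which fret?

13

Fret 11 on A4 is MIDI 69 + 11 = 80 (G♯5). On the G4 string (open MIDI 67), that pitch is 80 − 67 = fret 13.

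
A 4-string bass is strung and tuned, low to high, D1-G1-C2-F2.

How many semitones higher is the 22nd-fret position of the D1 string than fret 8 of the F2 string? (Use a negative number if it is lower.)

D1 at fret 22 → C3 (MIDI 48); F2 at fret 8 → C♯3 (MIDI 49).
48 − 49 = -1, so the two pitches are 1 semitone apart.

-1 semitone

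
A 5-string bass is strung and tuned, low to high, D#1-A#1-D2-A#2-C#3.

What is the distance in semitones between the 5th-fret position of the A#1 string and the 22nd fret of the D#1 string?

A#1 at fret 5 → D#2 (MIDI 39); D#1 at fret 22 → C#3 (MIDI 49).
39 − 49 = -10, so the two pitches are 10 semitones apart, with C#3 the higher.

10 semitones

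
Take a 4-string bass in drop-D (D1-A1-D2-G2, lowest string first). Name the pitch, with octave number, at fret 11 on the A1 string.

A1 is MIDI 33. Adding 11 gives 44, which is G#2.

G#2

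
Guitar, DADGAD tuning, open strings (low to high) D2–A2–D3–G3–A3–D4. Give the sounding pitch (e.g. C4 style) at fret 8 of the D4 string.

D4 is MIDI 62. Adding 8 gives 70, which is A#4.
(Equivalently spelled Bb4.)

A#4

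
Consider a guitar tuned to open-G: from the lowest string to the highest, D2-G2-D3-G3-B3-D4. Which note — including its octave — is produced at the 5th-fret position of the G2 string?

The open G2 string plus 5 semitones: G–G#–A–A#–B–C.
The walk passes from B into C once, so the octave number goes from 2 to 3.

C3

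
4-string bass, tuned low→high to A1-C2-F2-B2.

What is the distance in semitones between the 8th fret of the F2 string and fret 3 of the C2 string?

10 semitones

F2 at fret 8 → C#3 (MIDI 49); C2 at fret 3 → D#2 (MIDI 39).
49 − 39 = 10, so the two pitches are 10 semitones apart, with C#3 the higher.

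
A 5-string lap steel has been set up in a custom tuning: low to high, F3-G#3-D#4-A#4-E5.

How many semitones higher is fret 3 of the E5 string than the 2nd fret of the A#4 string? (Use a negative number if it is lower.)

7 semitones

E5 at fret 3 → G5 (MIDI 79); A#4 at fret 2 → C5 (MIDI 72).
79 − 72 = 7, so the two pitches are 7 semitones apart.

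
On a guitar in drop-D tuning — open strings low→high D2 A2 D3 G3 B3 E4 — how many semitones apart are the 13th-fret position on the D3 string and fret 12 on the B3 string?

8 semitones

D3 at fret 13 → D♯4 (MIDI 63); B3 at fret 12 → B4 (MIDI 71).
63 − 71 = -8, so the two pitches are 8 semitones apart, with B4 the higher.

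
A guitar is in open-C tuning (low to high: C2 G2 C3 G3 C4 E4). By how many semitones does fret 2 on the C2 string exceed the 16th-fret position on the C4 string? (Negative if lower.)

C2 at fret 2 → D2 (MIDI 38); C4 at fret 16 → E5 (MIDI 76).
38 − 76 = -38, so the two pitches are 38 semitones apart.

-38 semitones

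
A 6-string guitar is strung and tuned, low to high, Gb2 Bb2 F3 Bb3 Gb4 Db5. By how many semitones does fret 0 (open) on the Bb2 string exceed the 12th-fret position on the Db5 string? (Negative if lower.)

-39 semitones

Bb2 at fret 0 → Bb2 (MIDI 46); Db5 at fret 12 → Db6 (MIDI 85).
46 − 85 = -39, so the two pitches are 39 semitones apart.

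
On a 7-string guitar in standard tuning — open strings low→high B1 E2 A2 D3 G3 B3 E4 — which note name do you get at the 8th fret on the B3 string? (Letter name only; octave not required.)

Each fret is one semitone, so B3 + 8 = G.

G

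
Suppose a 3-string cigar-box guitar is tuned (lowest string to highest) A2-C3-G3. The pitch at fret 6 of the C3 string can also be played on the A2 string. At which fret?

9

C3 at fret 6 is C3 + 6 semitones = Gb3.
The open A2 string is 3 semitones below the open C3, so the same pitch on the A2 string lies at fret 6 + 3 = 9.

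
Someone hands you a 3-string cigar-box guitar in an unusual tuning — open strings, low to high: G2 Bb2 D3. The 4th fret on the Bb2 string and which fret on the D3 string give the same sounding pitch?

Bb2 at fret 4 is Bb2 + 4 semitones = D3.
The open D3 string is 4 semitones above the open Bb2, so the same pitch on the D3 string lies at fret 4 − 4 = 0.

0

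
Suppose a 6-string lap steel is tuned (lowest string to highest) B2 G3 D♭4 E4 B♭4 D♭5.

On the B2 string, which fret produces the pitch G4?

G4 is 20 semitones above the open B2 (B–C–Db–D–…–F–Gb–G), so it sits at fret 20.

20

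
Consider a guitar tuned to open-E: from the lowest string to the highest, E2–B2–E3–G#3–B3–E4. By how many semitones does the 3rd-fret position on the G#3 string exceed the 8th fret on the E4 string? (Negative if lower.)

-13 semitones

G#3 at fret 3 → B3 (MIDI 59); E4 at fret 8 → C5 (MIDI 72).
59 − 72 = -13, so the two pitches are 13 semitones apart.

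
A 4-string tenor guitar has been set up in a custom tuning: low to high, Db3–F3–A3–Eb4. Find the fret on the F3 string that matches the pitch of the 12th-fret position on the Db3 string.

Db3 at fret 12 is Db3 + 12 semitones = Db4.
The open F3 string is 4 semitones above the open Db3, so the same pitch on the F3 string lies at fret 12 − 4 = 8.

8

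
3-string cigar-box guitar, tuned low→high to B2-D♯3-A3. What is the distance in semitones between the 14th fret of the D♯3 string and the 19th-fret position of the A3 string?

D♯3 at fret 14 → F4 (MIDI 65); A3 at fret 19 → E5 (MIDI 76).
65 − 76 = -11, so the two pitches are 11 semitones apart, with E5 the higher.

11 semitones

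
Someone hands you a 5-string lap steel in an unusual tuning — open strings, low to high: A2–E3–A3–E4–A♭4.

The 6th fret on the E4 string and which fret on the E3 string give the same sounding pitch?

18

Fret 6 on E4 is MIDI 64 + 6 = 70 (B♭4). On the E3 string (open MIDI 52), that pitch is 70 − 52 = fret 18.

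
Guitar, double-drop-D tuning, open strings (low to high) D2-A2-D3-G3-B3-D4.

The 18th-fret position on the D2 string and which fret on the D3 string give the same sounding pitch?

D2 at fret 18 is D2 + 18 semitones = G#3.
The open D3 string is 12 semitones above the open D2, so the same pitch on the D3 string lies at fret 18 − 12 = 6.

6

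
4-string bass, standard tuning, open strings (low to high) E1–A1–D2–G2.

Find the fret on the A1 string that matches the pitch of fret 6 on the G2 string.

Fret 6 on G2 is MIDI 43 + 6 = 49 (C#3). On the A1 string (open MIDI 33), that pitch is 49 − 33 = fret 16.

16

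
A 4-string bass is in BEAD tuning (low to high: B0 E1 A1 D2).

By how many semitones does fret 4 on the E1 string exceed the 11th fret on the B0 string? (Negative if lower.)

-2 semitones

E1 at fret 4 → G♯1 (MIDI 32); B0 at fret 11 → A♯1 (MIDI 34).
32 − 34 = -2, so the two pitches are 2 semitones apart.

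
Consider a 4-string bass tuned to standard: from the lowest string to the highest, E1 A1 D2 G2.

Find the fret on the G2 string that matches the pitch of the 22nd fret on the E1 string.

E1 at fret 22 is E1 + 22 semitones = D3.
The open G2 string is 15 semitones above the open E1, so the same pitch on the G2 string lies at fret 22 − 15 = 7.

7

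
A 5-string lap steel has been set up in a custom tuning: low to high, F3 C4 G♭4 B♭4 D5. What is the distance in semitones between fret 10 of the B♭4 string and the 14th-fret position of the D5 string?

B♭4 at fret 10 → A♭5 (MIDI 80); D5 at fret 14 → E6 (MIDI 88).
80 − 88 = -8, so the two pitches are 8 semitones apart, with E6 the higher.

8 semitones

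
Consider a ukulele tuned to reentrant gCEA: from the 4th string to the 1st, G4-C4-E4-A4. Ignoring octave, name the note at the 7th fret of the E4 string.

B

Each fret is one semitone, so E4 + 7 = B.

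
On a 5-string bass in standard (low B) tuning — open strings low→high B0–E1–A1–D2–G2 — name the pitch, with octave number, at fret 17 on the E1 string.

A2

The open E1 string plus 17 semitones: E–F–F#–G–…–G–G#–A.
The walk passes from B into C once, so the octave number goes from 1 to 2.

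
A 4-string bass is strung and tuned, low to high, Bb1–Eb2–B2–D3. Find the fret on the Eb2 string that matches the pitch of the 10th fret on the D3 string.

21

Fret 10 on D3 is MIDI 50 + 10 = 60 (C4). On the Eb2 string (open MIDI 39), that pitch is 60 − 39 = fret 21.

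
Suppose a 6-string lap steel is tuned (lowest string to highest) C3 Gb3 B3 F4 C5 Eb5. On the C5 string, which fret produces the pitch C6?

C6 is 12 semitones above the open C5 (C–Db–D–Eb–…–Bb–B–C), so it sits at fret 12.

12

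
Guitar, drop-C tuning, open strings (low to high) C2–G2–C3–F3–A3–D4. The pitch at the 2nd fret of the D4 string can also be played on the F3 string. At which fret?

D4 at fret 2 is D4 + 2 semitones = E4.
The open F3 string is 9 semitones below the open D4, so the same pitch on the F3 string lies at fret 2 + 9 = 11.

11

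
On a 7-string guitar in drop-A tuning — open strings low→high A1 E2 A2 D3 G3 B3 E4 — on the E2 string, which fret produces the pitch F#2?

2

F#2 is 2 semitones above the open E2 (E–F–F#), so it sits at fret 2.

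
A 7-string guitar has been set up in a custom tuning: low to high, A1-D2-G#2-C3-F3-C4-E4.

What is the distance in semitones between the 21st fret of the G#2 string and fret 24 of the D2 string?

3 semitones

G#2 at fret 21 → F4 (MIDI 65); D2 at fret 24 → D4 (MIDI 62).
65 − 62 = 3, so the two pitches are 3 semitones apart, with F4 the higher.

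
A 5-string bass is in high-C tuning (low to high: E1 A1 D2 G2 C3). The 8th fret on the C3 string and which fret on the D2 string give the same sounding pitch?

C3 at fret 8 is C3 + 8 semitones = G#3.
The open D2 string is 10 semitones below the open C3, so the same pitch on the D2 string lies at fret 8 + 10 = 18.

18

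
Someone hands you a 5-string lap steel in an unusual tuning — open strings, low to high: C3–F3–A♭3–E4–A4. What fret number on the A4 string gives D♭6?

D♭6 is 16 semitones above the open A4 (A–Bb–B–C–…–B–C–Db), so it sits at fret 16.

16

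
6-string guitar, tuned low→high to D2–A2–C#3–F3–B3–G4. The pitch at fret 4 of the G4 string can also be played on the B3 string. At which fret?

12

Fret 4 on G4 is MIDI 67 + 4 = 71 (B4). On the B3 string (open MIDI 59), that pitch is 71 − 59 = fret 12.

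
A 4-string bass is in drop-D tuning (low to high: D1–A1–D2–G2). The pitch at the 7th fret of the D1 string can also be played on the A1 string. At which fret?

0

Fret 7 on D1 is MIDI 26 + 7 = 33 (A1). On the A1 string (open MIDI 33), that pitch is 33 − 33 = fret 0.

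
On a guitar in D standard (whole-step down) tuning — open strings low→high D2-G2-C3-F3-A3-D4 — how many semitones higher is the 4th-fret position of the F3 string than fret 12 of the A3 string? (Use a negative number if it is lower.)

-12 semitones

F3 at fret 4 → A3 (MIDI 57); A3 at fret 12 → A4 (MIDI 69).
57 − 69 = -12, so the two pitches are 12 semitones apart.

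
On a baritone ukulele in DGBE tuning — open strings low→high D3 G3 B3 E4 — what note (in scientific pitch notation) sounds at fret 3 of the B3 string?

D4

B3 is MIDI 59. Adding 3 gives 62, which is D4.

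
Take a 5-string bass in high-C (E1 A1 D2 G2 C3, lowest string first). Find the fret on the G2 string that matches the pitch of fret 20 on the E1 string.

E1 at fret 20 is E1 + 20 semitones = C3.
The open G2 string is 15 semitones above the open E1, so the same pitch on the G2 string lies at fret 20 − 15 = 5.

5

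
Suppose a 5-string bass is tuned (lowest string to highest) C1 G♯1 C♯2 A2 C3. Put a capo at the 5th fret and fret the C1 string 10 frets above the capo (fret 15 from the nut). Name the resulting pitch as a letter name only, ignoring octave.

The capo raises the open C1 by 5 semitones to F1; fretting 10 more gives C1 + 5 + 10 = C1 + 15 semitones, landing on D♯.

D♯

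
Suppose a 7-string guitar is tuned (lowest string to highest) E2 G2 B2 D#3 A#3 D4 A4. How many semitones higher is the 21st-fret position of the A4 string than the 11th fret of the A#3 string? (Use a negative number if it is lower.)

A4 at fret 21 → F#6 (MIDI 90); A#3 at fret 11 → A4 (MIDI 69).
90 − 69 = 21, so the two pitches are 21 semitones apart.

21 semitones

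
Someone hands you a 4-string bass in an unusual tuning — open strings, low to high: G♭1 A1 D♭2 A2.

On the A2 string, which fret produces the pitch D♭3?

D♭3 is 4 semitones above the open A2 (A–Bb–B–C–Db), so it sits at fret 4.

4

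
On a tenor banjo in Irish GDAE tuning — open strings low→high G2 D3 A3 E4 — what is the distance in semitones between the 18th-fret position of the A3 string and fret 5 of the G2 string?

27 semitones

A3 at fret 18 → D♯5 (MIDI 75); G2 at fret 5 → C3 (MIDI 48).
75 − 48 = 27, so the two pitches are 27 semitones apart, with D♯5 the higher.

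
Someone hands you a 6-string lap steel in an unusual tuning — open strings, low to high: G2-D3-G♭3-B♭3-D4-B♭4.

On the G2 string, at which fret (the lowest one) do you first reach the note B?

4

From G2, count semitones up the chromatic scale until reaching B: G–Ab–A–Bb–B — 4 steps.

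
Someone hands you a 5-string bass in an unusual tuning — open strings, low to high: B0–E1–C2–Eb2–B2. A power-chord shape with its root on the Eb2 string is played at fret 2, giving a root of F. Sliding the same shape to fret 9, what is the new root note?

Moving from fret 2 to fret 9 shifts the root by 7 semitones.
F up 7 semitones is C.

C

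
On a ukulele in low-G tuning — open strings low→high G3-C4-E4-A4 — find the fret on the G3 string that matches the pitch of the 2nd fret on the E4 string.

11

Fret 2 on E4 is MIDI 64 + 2 = 66 (F♯4). On the G3 string (open MIDI 55), that pitch is 66 − 55 = fret 11.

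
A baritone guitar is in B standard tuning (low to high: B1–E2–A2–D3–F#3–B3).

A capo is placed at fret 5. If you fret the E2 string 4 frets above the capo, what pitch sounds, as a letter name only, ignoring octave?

C#

The capo raises the open E2 by 5 semitones to A2; fretting 4 more gives E2 + 5 + 4 = E2 + 9 semitones, landing on C#.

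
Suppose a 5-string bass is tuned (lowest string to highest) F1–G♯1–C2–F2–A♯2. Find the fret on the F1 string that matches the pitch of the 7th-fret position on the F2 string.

Fret 7 on F2 is MIDI 41 + 7 = 48 (C3). On the F1 string (open MIDI 29), that pitch is 48 − 29 = fret 19.

19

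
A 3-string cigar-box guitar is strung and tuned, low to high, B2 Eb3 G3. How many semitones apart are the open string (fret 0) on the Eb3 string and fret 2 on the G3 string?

6 semitones

Eb3 at fret 0 → Eb3 (MIDI 51); G3 at fret 2 → A3 (MIDI 57).
51 − 57 = -6, so the two pitches are 6 semitones apart, with A3 the higher.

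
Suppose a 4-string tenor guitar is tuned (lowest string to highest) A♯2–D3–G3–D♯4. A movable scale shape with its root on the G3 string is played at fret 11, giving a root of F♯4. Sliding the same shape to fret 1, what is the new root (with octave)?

G♯3

Moving from fret 11 to fret 1 shifts the root by -10 semitones.
F♯4 down 10 semitones is G♯3.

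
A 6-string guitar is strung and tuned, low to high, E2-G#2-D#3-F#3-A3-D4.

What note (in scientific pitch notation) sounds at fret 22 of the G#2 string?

G#2 is MIDI 44. Adding 22 gives 66, which is F#4.
(Equivalently spelled Gb4.)

F#4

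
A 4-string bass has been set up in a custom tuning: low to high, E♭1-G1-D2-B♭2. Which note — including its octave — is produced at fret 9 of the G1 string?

E2

The open G1 string plus 9 semitones: G–Ab–A–Bb–B–C–Db–D–Eb–E.
The walk passes from B into C once, so the octave number goes from 1 to 2.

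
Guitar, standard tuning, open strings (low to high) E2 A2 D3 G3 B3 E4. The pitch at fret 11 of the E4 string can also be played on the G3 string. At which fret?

20

E4 at fret 11 is E4 + 11 semitones = D♯5.
The open G3 string is 9 semitones below the open E4, so the same pitch on the G3 string lies at fret 11 + 9 = 20.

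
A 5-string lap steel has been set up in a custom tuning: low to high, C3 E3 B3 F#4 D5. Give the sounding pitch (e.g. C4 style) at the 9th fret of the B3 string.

G#4

The open B3 string plus 9 semitones: B–C–C#–D–D#–E–F–F#–G–G#.
The walk passes from B into C once, so the octave number goes from 3 to 4.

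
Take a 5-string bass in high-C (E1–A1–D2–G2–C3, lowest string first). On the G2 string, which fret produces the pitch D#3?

D#3 is 8 semitones above the open G2 (G–G#–A–A#–B–C–C#–D–D#), so it sits at fret 8.

8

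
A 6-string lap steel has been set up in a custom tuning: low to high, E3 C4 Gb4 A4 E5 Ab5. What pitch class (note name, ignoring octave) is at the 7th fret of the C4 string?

G

The open C4 string plus 7 semitones: C–Db–D–Eb–E–F–Gb–G.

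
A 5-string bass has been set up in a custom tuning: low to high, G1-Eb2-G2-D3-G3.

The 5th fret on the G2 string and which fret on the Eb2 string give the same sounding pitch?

9

G2 at fret 5 is G2 + 5 semitones = C3.
The open Eb2 string is 4 semitones below the open G2, so the same pitch on the Eb2 string lies at fret 5 + 4 = 9.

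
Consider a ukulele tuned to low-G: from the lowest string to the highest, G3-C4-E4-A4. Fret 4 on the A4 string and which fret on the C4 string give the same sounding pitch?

13

Fret 4 on A4 is MIDI 69 + 4 = 73 (C#5). On the C4 string (open MIDI 60), that pitch is 73 − 60 = fret 13.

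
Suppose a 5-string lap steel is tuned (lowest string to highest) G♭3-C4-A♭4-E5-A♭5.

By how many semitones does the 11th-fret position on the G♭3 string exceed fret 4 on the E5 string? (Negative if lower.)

G♭3 at fret 11 → F4 (MIDI 65); E5 at fret 4 → A♭5 (MIDI 80).
65 − 80 = -15, so the two pitches are 15 semitones apart.

-15 semitones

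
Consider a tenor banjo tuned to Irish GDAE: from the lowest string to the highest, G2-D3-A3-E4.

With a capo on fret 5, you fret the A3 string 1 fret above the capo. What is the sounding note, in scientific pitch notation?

D♯4

The capo raises the open A3 by 5 semitones to D4; fretting 1 more gives A3 + 5 + 1 = A3 + 6 semitones = D♯4.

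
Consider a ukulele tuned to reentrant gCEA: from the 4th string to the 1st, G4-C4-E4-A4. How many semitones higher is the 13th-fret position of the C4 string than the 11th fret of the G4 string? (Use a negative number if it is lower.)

-5 semitones

C4 at fret 13 → C#5 (MIDI 73); G4 at fret 11 → F#5 (MIDI 78).
73 − 78 = -5, so the two pitches are 5 semitones apart.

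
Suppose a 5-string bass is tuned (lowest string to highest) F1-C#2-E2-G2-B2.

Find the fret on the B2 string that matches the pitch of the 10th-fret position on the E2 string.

E2 at fret 10 is E2 + 10 semitones = D3.
The open B2 string is 7 semitones above the open E2, so the same pitch on the B2 string lies at fret 10 − 7 = 3.

3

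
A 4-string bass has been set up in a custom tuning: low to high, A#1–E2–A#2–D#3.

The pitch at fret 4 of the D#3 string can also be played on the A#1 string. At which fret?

Fret 4 on D#3 is MIDI 51 + 4 = 55 (G3). On the A#1 string (open MIDI 34), that pitch is 55 − 34 = fret 21.

21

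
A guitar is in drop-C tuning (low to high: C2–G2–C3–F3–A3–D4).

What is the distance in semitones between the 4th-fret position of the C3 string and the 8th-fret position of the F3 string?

9 semitones

C3 at fret 4 → E3 (MIDI 52); F3 at fret 8 → C#4 (MIDI 61).
52 − 61 = -9, so the two pitches are 9 semitones apart, with C#4 the higher.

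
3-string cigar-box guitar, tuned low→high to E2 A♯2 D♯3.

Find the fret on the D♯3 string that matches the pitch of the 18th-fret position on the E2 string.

7

E2 at fret 18 is E2 + 18 semitones = A♯3.
The open D♯3 string is 11 semitones above the open E2, so the same pitch on the D♯3 string lies at fret 18 − 11 = 7.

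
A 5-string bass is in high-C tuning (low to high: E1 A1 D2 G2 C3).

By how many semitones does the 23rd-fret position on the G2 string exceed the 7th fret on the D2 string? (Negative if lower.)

G2 at fret 23 → F#4 (MIDI 66); D2 at fret 7 → A2 (MIDI 45).
66 − 45 = 21, so the two pitches are 21 semitones apart.

21 semitones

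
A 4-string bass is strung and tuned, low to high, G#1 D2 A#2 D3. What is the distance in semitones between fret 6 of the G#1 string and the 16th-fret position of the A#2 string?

24 semitones

G#1 at fret 6 → D2 (MIDI 38); A#2 at fret 16 → D4 (MIDI 62).
38 − 62 = -24, so the two pitches are 24 semitones apart, with D4 the higher.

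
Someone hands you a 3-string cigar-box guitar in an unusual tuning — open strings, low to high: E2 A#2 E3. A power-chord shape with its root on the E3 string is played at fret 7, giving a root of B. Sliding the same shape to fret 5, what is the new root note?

Moving from fret 7 to fret 5 shifts the root by -2 semitones.
B down 2 semitones is A.

A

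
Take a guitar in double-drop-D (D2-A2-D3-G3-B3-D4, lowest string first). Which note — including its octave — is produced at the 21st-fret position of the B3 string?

The open B3 string plus 21 semitones: B–C–C#–D–…–F#–G–G#.
The walk passes from B into C 2 times, so the octave number goes from 3 to 5.
(Equivalently spelled A♭5.)

G♯5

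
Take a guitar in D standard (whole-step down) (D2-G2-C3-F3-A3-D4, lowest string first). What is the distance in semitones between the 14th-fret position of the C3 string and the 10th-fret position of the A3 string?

5 semitones

C3 at fret 14 → D4 (MIDI 62); A3 at fret 10 → G4 (MIDI 67).
62 − 67 = -5, so the two pitches are 5 semitones apart, with G4 the higher.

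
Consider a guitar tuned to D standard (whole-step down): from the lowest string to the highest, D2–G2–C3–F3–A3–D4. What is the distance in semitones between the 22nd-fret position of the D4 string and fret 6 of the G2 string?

D4 at fret 22 → C6 (MIDI 84); G2 at fret 6 → C#3 (MIDI 49).
84 − 49 = 35, so the two pitches are 35 semitones apart, with C6 the higher.

35 semitones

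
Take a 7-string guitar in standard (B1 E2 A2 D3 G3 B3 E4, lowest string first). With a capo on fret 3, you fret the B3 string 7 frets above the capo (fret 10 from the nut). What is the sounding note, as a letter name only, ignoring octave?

The capo raises the open B3 by 3 semitones to D4; fretting 7 more gives B3 + 3 + 7 = B3 + 10 semitones, landing on A.

A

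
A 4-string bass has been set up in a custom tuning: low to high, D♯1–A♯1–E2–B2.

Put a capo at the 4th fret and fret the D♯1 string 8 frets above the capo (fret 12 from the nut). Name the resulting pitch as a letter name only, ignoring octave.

The capo raises the open D♯1 by 4 semitones to G1; fretting 8 more gives D♯1 + 4 + 8 = D♯1 + 12 semitones, landing on D♯.

D♯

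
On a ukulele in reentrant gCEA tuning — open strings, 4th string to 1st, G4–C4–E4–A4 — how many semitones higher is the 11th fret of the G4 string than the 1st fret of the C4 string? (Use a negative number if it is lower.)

17 semitones

G4 at fret 11 → F#5 (MIDI 78); C4 at fret 1 → C#4 (MIDI 61).
78 − 61 = 17, so the two pitches are 17 semitones apart.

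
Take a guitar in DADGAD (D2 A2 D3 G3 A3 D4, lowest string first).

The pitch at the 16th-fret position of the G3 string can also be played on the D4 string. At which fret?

Fret 16 on G3 is MIDI 55 + 16 = 71 (B4). On the D4 string (open MIDI 62), that pitch is 71 − 62 = fret 9.

9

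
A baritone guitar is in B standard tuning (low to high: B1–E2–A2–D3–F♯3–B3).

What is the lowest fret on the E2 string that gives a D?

10

From E2, count semitones up the chromatic scale until reaching D: E–F–F#–G–…–C–C#–D — 10 steps.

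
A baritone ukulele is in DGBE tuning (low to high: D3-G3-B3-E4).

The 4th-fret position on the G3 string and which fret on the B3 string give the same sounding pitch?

G3 at fret 4 is G3 + 4 semitones = B3.
The open B3 string is 4 semitones above the open G3, so the same pitch on the B3 string lies at fret 4 − 4 = 0.

0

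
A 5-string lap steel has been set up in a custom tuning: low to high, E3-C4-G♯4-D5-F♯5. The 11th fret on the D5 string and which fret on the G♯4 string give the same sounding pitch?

Fret 11 on D5 is MIDI 74 + 11 = 85 (C♯6). On the G♯4 string (open MIDI 68), that pitch is 85 − 68 = fret 17.

17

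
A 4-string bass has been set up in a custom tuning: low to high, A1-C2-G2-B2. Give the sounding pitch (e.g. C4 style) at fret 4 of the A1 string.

C♯2

A1 is MIDI 33. Adding 4 gives 37, which is C♯2.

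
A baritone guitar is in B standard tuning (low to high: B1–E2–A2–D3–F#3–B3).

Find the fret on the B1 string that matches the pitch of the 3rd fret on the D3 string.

Fret 3 on D3 is MIDI 50 + 3 = 53 (F3). On the B1 string (open MIDI 35), that pitch is 53 − 35 = fret 18.

18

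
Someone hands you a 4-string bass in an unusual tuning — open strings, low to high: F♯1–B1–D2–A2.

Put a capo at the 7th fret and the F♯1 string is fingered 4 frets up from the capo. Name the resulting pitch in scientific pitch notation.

The capo raises the open F♯1 by 7 semitones to C♯2; fretting 4 more gives F♯1 + 7 + 4 = F♯1 + 11 semitones = F2.

F2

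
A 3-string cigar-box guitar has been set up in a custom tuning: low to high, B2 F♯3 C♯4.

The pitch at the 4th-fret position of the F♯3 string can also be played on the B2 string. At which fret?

11

Fret 4 on F♯3 is MIDI 54 + 4 = 58 (A♯3). On the B2 string (open MIDI 47), that pitch is 58 − 47 = fret 11.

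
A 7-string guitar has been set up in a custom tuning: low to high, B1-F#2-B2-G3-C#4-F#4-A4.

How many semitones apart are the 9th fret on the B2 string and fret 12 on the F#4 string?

22 semitones

B2 at fret 9 → G#3 (MIDI 56); F#4 at fret 12 → F#5 (MIDI 78).
56 − 78 = -22, so the two pitches are 22 semitones apart, with F#5 the higher.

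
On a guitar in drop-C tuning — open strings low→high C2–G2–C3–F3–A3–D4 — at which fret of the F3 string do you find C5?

19

C5 is 19 semitones above the open F3 (F–F#–G–G#–…–A#–B–C), so it sits at fret 19.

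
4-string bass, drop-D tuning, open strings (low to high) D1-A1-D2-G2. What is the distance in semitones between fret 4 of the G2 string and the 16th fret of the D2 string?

G2 at fret 4 → B2 (MIDI 47); D2 at fret 16 → F#3 (MIDI 54).
47 − 54 = -7, so the two pitches are 7 semitones apart, with F#3 the higher.

7 semitones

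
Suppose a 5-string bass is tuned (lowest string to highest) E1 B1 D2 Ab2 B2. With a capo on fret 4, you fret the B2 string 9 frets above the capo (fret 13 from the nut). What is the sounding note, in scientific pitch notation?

The capo raises the open B2 by 4 semitones to Eb3; fretting 9 more gives B2 + 4 + 9 = B2 + 13 semitones = C4.

C4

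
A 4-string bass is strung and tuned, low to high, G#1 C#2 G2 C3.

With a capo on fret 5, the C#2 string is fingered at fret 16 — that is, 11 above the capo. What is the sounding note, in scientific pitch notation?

The capo raises the open C#2 by 5 semitones to F#2; fretting 11 more gives C#2 + 5 + 11 = C#2 + 16 semitones = F3.

F3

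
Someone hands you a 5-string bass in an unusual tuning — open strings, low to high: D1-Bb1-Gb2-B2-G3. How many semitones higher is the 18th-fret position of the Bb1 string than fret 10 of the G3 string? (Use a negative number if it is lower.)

Bb1 at fret 18 → E3 (MIDI 52); G3 at fret 10 → F4 (MIDI 65).
52 − 65 = -13, so the two pitches are 13 semitones apart.

-13 semitones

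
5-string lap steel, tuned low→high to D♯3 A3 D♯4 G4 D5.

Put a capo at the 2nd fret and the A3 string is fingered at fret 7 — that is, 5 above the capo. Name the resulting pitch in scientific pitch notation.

The capo raises the open A3 by 2 semitones to B3; fretting 5 more gives A3 + 2 + 5 = A3 + 7 semitones = E4.

E4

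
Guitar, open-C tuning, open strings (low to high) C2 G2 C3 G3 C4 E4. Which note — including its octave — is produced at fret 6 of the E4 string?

A♯4

The open E4 string plus 6 semitones: E–F–F#–G–G#–A–A#.
No B→C boundary is crossed, so the octave stays at 4.
(Equivalently spelled B♭4.)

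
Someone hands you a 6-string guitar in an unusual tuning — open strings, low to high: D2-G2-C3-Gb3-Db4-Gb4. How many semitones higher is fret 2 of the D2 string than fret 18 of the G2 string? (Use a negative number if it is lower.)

D2 at fret 2 → E2 (MIDI 40); G2 at fret 18 → Db4 (MIDI 61).
40 − 61 = -21, so the two pitches are 21 semitones apart.

-21 semitones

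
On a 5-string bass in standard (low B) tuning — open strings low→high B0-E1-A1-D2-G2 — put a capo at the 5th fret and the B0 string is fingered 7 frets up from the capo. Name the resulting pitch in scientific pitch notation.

B1

The capo raises the open B0 by 5 semitones to E1; fretting 7 more gives B0 + 5 + 7 = B0 + 12 semitones = B1.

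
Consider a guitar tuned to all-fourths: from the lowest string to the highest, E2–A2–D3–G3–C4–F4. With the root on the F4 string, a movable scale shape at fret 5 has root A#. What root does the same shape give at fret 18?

Moving from fret 5 to fret 18 shifts the root by 13 semitones.
A# up 13 semitones is B.

B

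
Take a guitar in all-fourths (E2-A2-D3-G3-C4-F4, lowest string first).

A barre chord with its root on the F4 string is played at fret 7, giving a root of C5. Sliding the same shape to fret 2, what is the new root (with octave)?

G4

Moving from fret 7 to fret 2 shifts the root by -5 semitones.
C5 down 5 semitones is G4.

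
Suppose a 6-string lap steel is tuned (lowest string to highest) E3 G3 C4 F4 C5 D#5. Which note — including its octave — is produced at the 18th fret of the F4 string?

B5

F4 is MIDI 65. Adding 18 gives 83, which is B5.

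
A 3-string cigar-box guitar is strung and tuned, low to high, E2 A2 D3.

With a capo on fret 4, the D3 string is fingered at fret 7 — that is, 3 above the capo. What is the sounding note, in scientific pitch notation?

The capo raises the open D3 by 4 semitones to G♭3; fretting 3 more gives D3 + 4 + 3 = D3 + 7 semitones = A3.

A3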